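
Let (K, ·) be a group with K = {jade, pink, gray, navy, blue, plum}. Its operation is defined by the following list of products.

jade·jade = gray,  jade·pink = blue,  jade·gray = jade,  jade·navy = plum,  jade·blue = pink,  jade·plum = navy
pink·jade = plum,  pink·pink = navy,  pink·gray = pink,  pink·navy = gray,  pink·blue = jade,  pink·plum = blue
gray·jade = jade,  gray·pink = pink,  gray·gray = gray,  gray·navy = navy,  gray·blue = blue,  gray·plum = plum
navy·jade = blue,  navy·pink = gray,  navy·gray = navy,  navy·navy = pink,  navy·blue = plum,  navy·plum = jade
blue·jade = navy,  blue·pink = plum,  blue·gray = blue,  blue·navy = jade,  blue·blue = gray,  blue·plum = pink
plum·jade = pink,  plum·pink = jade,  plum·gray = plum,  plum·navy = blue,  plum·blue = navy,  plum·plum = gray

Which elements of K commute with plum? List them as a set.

{gray, plum}

Compare row plum with column plum entry by entry.
navy·plum = jade but plum·navy = blue, so navy does not.
Collecting the elements that commute with plum: C(plum) = {gray, plum}.
(Structurally, K here is isomorphic to the symmetric group S_3.)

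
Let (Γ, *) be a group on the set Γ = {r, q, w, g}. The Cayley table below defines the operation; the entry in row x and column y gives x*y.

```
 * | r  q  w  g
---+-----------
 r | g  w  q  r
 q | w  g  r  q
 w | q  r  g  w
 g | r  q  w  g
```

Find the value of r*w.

Read row r, column w: r*w = q.

q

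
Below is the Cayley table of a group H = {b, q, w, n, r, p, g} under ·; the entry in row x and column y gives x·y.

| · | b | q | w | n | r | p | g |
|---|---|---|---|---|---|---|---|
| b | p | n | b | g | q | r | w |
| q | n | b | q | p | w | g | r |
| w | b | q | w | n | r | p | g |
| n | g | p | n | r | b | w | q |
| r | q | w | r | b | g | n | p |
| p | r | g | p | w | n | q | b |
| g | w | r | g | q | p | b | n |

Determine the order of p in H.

The identity element is w (its row matches the header).
p^1 = p
p^2 = p·p = q
p^3 = q·p = g
p^4 = g·p = b
p^5 = b·p = r
p^6 = r·p = n
p^7 = n·p = w
The first power of p equal to the identity is p^7, so ord(p) = 7.

7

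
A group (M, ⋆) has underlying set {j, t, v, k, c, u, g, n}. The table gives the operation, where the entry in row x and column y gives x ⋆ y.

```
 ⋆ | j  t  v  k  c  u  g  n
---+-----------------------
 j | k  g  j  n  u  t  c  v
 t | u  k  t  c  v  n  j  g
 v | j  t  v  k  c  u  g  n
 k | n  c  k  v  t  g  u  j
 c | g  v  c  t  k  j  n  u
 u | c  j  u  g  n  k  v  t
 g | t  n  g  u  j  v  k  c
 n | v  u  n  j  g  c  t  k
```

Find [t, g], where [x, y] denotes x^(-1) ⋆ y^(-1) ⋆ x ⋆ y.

Identity is v; from the table t^(-1) = c and g^(-1) = u.
c ⋆ u = j
j ⋆ t = g
g ⋆ g = k

k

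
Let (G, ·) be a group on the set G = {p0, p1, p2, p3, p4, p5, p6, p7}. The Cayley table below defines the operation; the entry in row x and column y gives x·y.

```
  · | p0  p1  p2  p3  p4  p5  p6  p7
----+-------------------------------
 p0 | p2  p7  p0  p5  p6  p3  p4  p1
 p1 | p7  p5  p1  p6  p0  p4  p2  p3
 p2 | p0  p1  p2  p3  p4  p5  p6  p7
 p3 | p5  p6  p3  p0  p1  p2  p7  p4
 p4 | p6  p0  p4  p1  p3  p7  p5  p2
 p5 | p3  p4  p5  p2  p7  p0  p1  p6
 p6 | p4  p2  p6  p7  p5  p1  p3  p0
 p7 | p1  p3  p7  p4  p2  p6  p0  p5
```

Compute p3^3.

p5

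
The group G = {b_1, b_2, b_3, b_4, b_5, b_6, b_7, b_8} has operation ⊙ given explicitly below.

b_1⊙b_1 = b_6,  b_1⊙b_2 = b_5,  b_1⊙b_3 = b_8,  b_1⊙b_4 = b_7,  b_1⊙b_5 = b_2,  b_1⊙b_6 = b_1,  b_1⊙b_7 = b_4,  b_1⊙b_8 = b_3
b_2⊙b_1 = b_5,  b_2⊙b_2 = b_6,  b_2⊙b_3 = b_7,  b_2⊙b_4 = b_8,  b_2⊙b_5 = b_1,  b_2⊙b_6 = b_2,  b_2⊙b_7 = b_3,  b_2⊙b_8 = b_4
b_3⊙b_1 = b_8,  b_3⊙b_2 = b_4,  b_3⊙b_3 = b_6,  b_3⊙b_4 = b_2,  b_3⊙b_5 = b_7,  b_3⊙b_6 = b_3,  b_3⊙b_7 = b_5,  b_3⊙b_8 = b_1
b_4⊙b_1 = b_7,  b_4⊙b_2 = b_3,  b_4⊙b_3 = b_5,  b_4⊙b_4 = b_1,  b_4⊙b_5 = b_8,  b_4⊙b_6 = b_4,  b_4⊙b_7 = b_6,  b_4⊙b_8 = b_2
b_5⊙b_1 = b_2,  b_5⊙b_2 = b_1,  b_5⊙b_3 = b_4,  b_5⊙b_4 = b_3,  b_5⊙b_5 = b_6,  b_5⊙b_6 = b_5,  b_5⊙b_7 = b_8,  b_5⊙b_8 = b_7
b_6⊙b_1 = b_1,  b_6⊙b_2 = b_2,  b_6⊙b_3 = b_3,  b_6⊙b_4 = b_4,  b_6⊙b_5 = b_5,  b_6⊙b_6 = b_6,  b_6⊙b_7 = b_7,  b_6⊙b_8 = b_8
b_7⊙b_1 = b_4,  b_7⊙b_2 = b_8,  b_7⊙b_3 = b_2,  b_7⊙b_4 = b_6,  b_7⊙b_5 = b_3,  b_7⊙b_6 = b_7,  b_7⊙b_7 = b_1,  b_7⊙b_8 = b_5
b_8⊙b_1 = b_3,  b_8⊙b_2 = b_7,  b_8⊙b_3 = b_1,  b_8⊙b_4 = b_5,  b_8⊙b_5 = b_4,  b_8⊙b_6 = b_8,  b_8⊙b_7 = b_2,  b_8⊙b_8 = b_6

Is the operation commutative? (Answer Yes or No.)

No

b_7 ⊙ b_5 = b_3 but b_5 ⊙ b_7 = b_8.
Since b_7 and b_5 do not commute, G is not abelian.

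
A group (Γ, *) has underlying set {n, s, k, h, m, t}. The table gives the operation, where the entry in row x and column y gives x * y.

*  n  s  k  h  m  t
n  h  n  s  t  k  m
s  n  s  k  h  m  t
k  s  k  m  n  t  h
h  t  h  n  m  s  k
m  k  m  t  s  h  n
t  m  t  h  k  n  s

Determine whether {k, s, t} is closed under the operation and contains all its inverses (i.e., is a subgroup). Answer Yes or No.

k * k = m, which is not in {k, s, t}.
The subset is not closed under *, so it is not a subgroup.
(Structurally, Γ here is isomorphic to the cyclic group Z_6.)

No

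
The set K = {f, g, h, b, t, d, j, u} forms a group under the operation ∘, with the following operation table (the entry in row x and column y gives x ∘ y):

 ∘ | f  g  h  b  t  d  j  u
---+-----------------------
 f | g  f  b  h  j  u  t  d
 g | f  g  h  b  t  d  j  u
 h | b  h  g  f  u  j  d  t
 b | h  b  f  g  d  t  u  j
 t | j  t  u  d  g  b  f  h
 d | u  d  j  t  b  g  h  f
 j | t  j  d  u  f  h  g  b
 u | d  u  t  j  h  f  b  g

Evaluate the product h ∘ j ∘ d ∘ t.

h ∘ j = d
d ∘ d = g
g ∘ t = t

t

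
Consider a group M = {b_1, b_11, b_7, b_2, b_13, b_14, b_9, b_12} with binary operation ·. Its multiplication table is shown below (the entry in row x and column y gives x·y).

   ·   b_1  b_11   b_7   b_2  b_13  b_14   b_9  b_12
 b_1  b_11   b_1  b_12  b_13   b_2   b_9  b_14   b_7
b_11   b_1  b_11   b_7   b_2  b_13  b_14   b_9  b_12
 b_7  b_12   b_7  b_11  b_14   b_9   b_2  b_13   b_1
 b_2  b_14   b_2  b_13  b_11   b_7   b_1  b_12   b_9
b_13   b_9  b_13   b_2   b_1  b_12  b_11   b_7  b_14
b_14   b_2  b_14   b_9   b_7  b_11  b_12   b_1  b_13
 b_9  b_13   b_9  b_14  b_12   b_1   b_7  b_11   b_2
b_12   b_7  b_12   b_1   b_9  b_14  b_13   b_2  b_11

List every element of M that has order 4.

{b_13, b_14}

Identity is b_11. Compute the order of each non-identity element by repeated multiplication:
  b_1: b_1 → b_11  (order 2)
  b_7: b_7 → b_11  (order 2)
  b_2: b_2 → b_11  (order 2)
  b_13: b_13 → b_12 → b_14 → b_11  (order 4)
  b_14: b_14 → b_12 → b_13 → b_11  (order 4)
  b_9: b_9 → b_11  (order 2)
  b_12: b_12 → b_11  (order 2)
Elements of order 4: {b_13, b_14}.
(Structurally, M here is isomorphic to the dihedral group D_4.)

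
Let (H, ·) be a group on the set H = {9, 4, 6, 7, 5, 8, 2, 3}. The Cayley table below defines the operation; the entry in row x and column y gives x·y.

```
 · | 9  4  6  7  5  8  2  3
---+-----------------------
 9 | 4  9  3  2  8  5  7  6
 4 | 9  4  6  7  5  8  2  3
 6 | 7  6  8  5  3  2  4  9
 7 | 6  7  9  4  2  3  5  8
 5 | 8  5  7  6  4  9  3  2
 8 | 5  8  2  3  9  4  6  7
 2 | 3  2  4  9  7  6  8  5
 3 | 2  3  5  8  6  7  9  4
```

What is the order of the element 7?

2

The identity element is 4 (its row matches the header).
7^1 = 7
7^2 = 7·7 = 4
The first power of 7 equal to the identity is 7^2, so ord(7) = 2.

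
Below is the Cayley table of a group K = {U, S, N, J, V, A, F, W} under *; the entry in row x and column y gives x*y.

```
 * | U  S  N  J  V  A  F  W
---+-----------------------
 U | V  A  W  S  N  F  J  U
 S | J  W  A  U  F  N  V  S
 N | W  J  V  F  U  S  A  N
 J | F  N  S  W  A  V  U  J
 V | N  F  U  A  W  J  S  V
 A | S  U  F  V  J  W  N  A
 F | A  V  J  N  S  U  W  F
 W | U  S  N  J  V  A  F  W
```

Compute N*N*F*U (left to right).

J

N*N = V
V*F = S
S*U = J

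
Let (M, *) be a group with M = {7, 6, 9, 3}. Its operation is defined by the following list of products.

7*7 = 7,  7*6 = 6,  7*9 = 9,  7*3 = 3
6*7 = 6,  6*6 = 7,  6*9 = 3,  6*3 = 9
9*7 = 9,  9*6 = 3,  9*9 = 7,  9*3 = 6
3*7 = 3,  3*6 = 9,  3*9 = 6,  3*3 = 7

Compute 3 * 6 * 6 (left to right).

3 * 6 = 9
9 * 6 = 3

3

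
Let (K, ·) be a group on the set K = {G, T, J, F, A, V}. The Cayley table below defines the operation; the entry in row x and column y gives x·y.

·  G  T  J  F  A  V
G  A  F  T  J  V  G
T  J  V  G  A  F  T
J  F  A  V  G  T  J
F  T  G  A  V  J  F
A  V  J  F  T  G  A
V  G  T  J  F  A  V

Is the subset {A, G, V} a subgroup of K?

Yes

{A, G, V} contains the identity V.
Checking products: every product of two elements of {A, G, V} (read from the table) lies in {A, G, V}, so the set is closed.
In a finite group, a nonempty closed subset is a subgroup. So {A, G, V} ≤ K.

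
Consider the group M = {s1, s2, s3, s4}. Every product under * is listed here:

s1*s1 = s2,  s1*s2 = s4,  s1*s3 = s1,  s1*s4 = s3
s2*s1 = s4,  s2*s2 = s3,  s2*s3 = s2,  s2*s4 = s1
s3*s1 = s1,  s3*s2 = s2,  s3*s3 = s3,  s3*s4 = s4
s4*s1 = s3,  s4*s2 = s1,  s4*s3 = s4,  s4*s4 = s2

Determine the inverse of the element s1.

First locate the identity: row s3 matches the header, so s3 is the identity.
Scan row s1 for s3: s1*s4 = s3. Hence s1^(-1) = s4.

s4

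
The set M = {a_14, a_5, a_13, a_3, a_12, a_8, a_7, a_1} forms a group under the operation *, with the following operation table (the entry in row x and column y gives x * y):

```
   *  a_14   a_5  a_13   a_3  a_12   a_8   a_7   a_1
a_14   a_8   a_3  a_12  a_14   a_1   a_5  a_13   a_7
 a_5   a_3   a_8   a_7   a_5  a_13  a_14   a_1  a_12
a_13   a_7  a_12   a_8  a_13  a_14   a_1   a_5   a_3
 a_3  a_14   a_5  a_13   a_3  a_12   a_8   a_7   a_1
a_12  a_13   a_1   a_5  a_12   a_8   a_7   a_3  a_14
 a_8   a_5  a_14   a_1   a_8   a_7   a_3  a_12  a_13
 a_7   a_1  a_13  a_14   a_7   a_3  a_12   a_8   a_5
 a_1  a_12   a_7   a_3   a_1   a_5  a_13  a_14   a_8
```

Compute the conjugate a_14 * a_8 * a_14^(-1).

a_8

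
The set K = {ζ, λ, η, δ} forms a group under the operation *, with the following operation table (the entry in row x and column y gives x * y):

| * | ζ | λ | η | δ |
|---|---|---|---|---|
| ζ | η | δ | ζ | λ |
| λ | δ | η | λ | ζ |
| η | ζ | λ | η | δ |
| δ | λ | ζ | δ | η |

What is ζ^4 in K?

ζ^1 = ζ
ζ^2 = ζ * ζ = η
ζ^3 = η * ζ = ζ
ζ^4 = ζ * ζ = η

η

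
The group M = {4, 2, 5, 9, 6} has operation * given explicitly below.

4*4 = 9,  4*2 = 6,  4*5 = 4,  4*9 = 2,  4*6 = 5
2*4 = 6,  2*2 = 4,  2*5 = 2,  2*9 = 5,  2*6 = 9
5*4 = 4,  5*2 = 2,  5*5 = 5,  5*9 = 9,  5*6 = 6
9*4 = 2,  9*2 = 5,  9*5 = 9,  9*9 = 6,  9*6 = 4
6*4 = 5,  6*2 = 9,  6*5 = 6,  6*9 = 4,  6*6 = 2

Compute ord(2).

The identity element is 5 (its row matches the header).
2^1 = 2
2^2 = 2 * 2 = 4
2^3 = 4 * 2 = 6
2^4 = 6 * 2 = 9
2^5 = 9 * 2 = 5
The first power of 2 equal to the identity is 2^5, so ord(2) = 5.

5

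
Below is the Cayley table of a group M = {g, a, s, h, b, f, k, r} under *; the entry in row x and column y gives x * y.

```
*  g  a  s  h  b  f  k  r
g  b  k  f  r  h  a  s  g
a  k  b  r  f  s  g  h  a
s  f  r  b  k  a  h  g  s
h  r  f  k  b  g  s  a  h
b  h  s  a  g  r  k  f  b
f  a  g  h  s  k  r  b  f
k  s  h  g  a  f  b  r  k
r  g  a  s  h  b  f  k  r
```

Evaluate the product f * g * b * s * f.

k

f * g = a
a * b = s
s * s = b
b * f = k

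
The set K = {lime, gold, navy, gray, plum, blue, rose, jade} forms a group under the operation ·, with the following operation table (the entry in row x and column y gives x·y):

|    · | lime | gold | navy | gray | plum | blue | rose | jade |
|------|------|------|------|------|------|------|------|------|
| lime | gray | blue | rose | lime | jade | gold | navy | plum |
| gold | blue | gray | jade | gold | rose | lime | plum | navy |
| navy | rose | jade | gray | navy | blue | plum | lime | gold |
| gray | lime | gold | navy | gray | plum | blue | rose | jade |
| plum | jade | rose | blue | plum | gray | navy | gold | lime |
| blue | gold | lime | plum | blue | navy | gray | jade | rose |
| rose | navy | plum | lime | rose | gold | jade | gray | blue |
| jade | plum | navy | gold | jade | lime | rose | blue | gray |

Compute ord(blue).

2

The identity element is gray (its row matches the header).
blue^1 = blue
blue^2 = blue·blue = gray
The first power of blue equal to the identity is blue^2, so ord(blue) = 2.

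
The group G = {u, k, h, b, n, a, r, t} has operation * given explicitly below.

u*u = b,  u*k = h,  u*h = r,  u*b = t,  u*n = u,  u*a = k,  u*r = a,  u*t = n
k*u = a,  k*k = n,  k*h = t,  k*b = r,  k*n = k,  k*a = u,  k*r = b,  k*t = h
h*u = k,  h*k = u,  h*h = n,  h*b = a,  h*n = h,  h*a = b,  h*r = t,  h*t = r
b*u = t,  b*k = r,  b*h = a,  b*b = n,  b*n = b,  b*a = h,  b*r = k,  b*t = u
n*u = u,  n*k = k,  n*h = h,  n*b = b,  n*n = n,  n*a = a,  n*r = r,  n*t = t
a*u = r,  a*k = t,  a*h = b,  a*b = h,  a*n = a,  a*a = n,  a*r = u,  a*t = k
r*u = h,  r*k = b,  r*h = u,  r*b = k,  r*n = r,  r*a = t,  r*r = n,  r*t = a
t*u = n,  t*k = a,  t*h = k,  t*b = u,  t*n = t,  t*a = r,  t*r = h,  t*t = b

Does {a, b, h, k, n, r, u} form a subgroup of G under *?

b * u = t, which is not in {a, b, h, k, n, r, u}.
The subset is not closed under *, so it is not a subgroup.

No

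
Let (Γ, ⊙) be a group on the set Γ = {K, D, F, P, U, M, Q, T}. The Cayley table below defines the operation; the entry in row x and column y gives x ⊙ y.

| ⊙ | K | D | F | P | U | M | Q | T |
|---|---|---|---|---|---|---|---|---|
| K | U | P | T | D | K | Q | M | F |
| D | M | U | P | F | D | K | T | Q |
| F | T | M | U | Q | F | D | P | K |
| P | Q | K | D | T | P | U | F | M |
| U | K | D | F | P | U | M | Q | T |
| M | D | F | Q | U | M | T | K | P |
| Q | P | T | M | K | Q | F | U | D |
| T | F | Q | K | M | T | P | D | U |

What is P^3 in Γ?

P^1 = P
P^2 = P ⊙ P = T
P^3 = T ⊙ P = M

M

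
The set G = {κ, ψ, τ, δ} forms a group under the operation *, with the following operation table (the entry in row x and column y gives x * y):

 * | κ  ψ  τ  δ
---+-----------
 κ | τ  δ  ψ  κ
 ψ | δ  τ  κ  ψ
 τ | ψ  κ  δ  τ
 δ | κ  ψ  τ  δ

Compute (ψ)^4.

ψ^1 = ψ
ψ^2 = ψ * ψ = τ
ψ^3 = τ * ψ = κ
ψ^4 = κ * ψ = δ

δ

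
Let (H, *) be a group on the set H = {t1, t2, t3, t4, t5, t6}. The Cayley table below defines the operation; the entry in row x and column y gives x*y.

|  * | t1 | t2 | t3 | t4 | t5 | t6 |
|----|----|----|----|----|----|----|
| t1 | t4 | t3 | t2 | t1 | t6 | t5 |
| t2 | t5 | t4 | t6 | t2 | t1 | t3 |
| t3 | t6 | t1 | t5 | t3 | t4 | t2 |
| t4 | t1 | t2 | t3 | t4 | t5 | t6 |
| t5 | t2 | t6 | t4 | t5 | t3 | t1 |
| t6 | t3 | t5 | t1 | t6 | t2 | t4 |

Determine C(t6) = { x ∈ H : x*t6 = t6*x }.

Compare row t6 with column t6 entry by entry.
t2*t6 = t3 but t6*t2 = t5, so t2 does not.
Collecting the elements that commute with t6: C(t6) = {t4, t6}.

{t4, t6}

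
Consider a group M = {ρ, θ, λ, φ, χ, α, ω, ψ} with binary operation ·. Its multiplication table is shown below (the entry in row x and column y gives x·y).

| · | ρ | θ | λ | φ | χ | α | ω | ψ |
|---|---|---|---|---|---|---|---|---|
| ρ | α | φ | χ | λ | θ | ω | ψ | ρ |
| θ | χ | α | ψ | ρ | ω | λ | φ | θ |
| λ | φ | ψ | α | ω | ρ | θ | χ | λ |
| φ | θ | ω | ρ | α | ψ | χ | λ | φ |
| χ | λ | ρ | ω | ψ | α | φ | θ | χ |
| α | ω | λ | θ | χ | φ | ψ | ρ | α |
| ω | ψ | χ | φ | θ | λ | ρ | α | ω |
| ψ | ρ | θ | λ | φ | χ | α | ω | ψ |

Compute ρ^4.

ψ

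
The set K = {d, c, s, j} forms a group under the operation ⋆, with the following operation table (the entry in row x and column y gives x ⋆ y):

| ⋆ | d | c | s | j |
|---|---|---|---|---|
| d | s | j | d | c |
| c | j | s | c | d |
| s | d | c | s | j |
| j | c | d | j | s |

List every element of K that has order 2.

{c, d, j}

Identity is s. Compute the order of each non-identity element by repeated multiplication:
  d: d → s  (order 2)
  c: c → s  (order 2)
  j: j → s  (order 2)
Elements of order 2: {c, d, j}.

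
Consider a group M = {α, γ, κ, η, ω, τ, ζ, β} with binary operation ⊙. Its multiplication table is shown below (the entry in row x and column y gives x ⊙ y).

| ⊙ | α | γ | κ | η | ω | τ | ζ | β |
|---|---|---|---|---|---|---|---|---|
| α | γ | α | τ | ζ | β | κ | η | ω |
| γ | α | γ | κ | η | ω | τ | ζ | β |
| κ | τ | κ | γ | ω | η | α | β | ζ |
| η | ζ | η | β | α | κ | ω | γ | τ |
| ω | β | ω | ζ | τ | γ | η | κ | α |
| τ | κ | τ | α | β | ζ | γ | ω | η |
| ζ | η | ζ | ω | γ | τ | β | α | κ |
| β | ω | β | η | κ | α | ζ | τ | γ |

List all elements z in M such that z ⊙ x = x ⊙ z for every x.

An element z is central iff its row equals its column in the table.
For ζ: ζ ⊙ τ = β ≠ ω = τ ⊙ ζ, so ζ ∉ Z.
Checking each element this way leaves Z(M) = {α, γ}.
(Structurally, M here is isomorphic to the dihedral group D_4.)

{α, γ}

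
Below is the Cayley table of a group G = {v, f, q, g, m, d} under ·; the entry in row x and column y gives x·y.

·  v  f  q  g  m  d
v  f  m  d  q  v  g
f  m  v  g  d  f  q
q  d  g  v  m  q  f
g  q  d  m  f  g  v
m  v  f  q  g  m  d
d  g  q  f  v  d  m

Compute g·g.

Read row g, column g: g·g = f.

f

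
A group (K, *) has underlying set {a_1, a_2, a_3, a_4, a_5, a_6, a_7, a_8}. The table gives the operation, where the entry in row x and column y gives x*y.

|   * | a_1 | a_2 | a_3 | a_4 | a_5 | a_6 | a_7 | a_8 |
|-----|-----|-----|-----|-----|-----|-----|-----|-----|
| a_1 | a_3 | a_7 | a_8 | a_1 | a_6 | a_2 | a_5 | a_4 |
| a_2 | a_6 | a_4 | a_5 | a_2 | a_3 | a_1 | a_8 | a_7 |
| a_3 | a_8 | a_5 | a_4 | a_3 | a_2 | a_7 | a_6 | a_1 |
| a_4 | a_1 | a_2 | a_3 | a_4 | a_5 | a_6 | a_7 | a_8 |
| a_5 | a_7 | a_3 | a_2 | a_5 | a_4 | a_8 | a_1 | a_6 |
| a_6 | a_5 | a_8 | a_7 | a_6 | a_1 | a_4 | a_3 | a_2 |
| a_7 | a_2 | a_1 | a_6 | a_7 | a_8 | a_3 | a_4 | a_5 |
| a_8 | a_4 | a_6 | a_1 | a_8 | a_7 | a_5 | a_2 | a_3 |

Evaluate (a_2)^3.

a_2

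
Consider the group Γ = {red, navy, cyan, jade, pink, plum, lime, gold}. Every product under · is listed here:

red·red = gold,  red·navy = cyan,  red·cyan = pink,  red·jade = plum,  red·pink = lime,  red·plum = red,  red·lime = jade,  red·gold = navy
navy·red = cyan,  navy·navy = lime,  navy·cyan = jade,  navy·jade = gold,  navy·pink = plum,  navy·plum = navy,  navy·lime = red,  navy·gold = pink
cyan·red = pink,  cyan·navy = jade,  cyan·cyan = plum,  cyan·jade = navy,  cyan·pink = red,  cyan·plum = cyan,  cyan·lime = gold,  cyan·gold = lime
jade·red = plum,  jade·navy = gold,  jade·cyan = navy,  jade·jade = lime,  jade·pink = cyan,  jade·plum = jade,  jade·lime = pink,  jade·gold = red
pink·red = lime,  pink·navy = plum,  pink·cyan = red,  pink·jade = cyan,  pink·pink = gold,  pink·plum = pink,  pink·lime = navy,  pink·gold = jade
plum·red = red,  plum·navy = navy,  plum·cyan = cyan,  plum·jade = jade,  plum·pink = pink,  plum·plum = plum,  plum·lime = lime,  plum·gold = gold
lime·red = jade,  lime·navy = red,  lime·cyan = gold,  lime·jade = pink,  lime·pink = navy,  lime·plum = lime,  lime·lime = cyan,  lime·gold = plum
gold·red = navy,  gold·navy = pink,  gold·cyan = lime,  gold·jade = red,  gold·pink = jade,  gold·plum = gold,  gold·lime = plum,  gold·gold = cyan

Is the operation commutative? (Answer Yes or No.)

Check whether the table is symmetric across its main diagonal.
Every entry (row x, col y) equals the entry (row y, col x), so Γ is abelian.

Yes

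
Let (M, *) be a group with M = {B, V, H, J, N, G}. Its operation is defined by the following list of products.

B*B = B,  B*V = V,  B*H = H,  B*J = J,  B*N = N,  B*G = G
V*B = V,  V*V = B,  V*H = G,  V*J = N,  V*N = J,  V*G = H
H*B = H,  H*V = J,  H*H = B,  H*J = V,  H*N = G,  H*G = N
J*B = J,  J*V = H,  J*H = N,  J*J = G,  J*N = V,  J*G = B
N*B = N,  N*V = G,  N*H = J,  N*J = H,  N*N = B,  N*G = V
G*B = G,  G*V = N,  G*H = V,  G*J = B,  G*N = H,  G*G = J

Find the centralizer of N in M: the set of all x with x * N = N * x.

{B, N}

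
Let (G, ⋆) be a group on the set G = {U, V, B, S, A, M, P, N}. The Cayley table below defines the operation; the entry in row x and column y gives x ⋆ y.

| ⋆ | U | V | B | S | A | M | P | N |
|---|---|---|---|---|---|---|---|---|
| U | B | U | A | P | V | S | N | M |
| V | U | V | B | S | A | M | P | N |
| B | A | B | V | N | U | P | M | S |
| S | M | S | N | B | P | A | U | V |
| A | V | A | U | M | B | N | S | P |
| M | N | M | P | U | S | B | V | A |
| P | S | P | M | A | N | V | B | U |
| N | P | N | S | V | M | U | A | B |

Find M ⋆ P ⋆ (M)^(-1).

P

The identity is V. In row M, the entry V sits in column P, so M^(-1) = P.
M ⋆ P = V
V ⋆ P = P
(Structurally, G here is isomorphic to the quaternion group Q_8.)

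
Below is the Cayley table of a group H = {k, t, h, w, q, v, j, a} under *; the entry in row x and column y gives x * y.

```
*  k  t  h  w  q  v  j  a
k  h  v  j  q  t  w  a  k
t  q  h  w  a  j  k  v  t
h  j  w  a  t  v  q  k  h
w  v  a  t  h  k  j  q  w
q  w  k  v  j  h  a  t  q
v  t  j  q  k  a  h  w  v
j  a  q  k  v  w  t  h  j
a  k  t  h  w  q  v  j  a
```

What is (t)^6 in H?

t^1 = t
t^2 = t * t = h
t^3 = h * t = w
t^4 = w * t = a
t^5 = a * t = t
t^6 = t * t = h

h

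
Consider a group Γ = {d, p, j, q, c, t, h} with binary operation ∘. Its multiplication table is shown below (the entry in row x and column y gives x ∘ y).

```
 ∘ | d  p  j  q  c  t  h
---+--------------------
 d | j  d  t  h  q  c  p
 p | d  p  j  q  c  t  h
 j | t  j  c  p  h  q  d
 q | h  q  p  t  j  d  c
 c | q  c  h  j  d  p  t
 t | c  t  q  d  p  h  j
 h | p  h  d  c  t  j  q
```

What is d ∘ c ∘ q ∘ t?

d ∘ c = q
q ∘ q = t
t ∘ t = h

h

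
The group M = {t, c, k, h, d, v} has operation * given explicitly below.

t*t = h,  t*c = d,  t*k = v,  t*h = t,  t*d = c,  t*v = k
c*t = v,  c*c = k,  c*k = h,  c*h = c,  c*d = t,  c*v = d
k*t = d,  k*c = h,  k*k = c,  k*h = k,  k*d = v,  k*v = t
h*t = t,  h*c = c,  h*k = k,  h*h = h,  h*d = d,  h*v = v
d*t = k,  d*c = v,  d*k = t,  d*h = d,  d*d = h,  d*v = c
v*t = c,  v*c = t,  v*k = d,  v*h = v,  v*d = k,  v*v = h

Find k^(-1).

First locate the identity: row h matches the header, so h is the identity.
Scan row k for h: k*c = h. Hence k^(-1) = c.

c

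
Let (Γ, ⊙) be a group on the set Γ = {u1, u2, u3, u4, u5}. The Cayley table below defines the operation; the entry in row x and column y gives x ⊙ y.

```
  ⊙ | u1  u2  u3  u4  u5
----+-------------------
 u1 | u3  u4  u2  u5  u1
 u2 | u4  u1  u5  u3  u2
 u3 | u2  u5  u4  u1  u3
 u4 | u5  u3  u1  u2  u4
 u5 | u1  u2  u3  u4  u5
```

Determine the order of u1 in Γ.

The identity element is u5 (its row matches the header).
u1^1 = u1
u1^2 = u1 ⊙ u1 = u3
u1^3 = u3 ⊙ u1 = u2
u1^4 = u2 ⊙ u1 = u4
u1^5 = u4 ⊙ u1 = u5
The first power of u1 equal to the identity is u1^5, so ord(u1) = 5.

5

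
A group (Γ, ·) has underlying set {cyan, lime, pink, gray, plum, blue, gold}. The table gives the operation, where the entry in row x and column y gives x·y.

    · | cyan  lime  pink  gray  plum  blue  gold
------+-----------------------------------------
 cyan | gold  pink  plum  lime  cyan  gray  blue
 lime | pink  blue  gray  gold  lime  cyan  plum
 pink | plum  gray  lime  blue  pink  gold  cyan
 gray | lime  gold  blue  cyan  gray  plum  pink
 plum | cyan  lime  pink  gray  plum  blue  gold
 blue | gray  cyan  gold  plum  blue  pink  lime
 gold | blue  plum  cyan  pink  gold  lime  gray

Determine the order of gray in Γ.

The identity element is plum (its row matches the header).
gray^1 = gray
gray^2 = gray·gray = cyan
gray^3 = cyan·gray = lime
gray^4 = lime·gray = gold
gray^5 = gold·gray = pink
gray^6 = pink·gray = blue
gray^7 = blue·gray = plum
The first power of gray equal to the identity is gray^7, so ord(gray) = 7.
(Structurally, Γ here is isomorphic to the cyclic group Z_7.)

7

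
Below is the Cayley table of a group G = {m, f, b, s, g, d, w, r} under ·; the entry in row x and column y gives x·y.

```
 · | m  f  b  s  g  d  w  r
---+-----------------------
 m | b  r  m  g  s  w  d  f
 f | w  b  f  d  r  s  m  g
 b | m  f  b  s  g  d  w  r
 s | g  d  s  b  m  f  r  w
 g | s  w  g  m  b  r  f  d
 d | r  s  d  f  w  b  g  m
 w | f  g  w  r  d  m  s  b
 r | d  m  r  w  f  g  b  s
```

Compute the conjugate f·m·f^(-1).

g

The identity is b. In row f, the entry b sits in column f, so f^(-1) = f.
f·m = w
w·f = g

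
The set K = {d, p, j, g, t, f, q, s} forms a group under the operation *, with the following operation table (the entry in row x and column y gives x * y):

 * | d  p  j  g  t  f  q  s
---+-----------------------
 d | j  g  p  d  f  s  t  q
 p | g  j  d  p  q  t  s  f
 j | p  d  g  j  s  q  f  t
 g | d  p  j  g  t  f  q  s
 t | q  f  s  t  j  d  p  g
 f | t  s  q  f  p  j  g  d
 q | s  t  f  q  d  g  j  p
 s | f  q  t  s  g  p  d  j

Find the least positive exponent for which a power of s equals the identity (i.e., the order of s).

The identity element is g (its row matches the header).
s^1 = s
s^2 = s * s = j
s^3 = j * s = t
s^4 = t * s = g
The first power of s equal to the identity is s^4, so ord(s) = 4.

4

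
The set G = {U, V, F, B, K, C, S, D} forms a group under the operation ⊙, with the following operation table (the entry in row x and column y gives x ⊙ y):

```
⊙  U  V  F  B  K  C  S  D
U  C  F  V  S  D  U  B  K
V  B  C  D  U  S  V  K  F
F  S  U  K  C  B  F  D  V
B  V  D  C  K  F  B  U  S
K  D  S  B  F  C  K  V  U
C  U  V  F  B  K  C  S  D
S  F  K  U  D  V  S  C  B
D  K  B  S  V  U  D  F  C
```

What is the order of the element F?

4

The identity element is C (its row matches the header).
F^1 = F
F^2 = F ⊙ F = K
F^3 = K ⊙ F = B
F^4 = B ⊙ F = C
The first power of F equal to the identity is F^4, so ord(F) = 4.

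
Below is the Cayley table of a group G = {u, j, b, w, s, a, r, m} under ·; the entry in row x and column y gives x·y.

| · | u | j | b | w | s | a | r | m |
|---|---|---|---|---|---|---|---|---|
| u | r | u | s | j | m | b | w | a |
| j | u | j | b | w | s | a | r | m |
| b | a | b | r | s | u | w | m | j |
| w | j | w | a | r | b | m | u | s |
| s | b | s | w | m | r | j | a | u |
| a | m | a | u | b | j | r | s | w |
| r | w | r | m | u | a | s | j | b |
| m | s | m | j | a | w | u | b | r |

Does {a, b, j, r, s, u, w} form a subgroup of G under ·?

r·b = m, which is not in {a, b, j, r, s, u, w}.
The subset is not closed under ·, so it is not a subgroup.

No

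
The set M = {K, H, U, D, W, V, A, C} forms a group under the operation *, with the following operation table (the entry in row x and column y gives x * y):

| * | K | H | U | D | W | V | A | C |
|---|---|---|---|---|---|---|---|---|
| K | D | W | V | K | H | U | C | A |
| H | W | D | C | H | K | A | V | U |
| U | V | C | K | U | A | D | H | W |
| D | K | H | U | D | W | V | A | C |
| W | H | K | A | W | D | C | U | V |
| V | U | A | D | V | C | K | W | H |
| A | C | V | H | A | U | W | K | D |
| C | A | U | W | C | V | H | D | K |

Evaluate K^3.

K

K^1 = K
K^2 = K * K = D
K^3 = D * K = K
(Structurally, M here is isomorphic to Z_2 x Z_4.)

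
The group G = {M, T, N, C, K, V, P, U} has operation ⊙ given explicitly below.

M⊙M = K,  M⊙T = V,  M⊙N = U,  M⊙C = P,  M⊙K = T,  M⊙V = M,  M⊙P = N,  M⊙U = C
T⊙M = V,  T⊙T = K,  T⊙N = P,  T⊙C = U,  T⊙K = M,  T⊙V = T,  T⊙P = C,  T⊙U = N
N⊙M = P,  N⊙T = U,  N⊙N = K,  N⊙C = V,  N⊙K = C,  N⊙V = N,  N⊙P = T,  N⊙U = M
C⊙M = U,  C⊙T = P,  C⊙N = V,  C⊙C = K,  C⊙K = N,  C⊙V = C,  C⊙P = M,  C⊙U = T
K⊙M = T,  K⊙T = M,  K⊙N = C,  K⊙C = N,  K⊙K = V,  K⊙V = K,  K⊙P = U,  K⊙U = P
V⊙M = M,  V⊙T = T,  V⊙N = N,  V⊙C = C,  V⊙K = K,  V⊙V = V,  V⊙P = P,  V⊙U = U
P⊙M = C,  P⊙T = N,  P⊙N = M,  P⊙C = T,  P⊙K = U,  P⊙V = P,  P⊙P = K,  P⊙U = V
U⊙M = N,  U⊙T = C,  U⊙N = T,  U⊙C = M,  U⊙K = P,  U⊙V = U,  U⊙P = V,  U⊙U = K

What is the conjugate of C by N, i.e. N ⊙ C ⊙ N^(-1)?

C

The identity is V. In row N, the entry V sits in column C, so N^(-1) = C.
N ⊙ C = V
V ⊙ C = C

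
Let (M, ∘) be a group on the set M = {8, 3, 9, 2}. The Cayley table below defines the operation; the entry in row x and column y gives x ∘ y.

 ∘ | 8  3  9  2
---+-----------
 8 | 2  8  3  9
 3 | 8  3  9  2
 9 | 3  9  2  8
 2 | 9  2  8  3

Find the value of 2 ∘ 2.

Read row 2, column 2: 2 ∘ 2 = 3.

3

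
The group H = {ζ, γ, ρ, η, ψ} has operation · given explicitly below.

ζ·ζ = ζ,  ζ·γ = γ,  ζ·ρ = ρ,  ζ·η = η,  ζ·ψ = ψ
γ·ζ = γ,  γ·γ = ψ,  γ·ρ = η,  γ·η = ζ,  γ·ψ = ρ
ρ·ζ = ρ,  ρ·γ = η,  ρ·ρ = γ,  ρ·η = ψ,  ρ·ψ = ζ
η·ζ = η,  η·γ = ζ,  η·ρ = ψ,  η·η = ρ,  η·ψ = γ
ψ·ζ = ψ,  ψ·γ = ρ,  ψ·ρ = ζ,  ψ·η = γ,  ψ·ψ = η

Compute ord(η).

The identity element is ζ (its row matches the header).
η^1 = η
η^2 = η·η = ρ
η^3 = ρ·η = ψ
η^4 = ψ·η = γ
η^5 = γ·η = ζ
The first power of η equal to the identity is η^5, so ord(η) = 5.

5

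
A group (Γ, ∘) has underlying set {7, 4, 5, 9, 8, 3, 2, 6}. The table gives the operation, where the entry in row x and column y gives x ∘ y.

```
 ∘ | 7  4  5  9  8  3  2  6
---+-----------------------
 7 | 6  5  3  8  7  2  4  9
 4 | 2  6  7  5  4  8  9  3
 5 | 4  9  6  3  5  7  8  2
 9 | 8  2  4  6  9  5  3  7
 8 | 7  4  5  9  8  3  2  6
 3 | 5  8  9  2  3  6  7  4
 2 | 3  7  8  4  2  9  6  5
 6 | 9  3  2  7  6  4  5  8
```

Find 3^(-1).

First locate the identity: row 8 matches the header, so 8 is the identity.
Scan row 3 for 8: 3 ∘ 4 = 8. Hence 3^(-1) = 4.
(Structurally, Γ here is isomorphic to the quaternion group Q_8.)

4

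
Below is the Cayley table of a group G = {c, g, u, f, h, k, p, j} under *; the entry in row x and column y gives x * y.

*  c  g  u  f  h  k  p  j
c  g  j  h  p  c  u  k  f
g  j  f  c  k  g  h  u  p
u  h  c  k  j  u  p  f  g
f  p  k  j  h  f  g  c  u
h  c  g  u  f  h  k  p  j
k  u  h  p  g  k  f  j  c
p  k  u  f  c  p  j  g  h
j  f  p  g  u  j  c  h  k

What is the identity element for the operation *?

The identity e satisfies e * x = x for all x, so its row in the table reproduces the column headers.
Row h reads: c, g, u, f, h, k, p, j — exactly the header order. So h is the identity.

h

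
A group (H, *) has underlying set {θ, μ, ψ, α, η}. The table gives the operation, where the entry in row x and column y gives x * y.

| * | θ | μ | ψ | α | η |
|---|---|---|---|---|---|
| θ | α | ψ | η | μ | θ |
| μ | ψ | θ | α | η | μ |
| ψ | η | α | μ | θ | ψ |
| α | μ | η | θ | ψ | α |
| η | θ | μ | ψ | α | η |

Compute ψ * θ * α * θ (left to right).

μ

ψ * θ = η
η * α = α
α * θ = μ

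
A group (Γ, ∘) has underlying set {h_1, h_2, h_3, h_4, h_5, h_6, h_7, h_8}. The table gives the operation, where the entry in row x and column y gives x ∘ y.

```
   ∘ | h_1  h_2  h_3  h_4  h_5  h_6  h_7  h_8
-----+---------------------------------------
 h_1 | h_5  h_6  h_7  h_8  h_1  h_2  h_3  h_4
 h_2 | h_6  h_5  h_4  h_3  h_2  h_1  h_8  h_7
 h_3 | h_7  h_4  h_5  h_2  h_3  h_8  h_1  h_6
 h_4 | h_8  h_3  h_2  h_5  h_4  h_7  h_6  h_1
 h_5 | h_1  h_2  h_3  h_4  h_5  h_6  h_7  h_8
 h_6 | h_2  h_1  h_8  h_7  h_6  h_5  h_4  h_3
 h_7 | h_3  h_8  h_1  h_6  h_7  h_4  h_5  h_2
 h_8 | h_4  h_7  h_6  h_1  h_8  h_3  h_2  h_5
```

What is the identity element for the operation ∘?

h_5

The identity e satisfies e ∘ x = x for all x, so its row in the table reproduces the column headers.
Row h_5 reads: h_1, h_2, h_3, h_4, h_5, h_6, h_7, h_8 — exactly the header order. So h_5 is the identity.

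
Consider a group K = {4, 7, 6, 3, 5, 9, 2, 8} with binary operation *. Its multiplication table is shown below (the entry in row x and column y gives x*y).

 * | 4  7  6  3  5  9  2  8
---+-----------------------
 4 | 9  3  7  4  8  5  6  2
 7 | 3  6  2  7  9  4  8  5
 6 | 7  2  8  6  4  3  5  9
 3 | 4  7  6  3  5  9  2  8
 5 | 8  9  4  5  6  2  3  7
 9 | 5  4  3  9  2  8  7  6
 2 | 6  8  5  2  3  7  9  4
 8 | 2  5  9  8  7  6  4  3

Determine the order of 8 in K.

The identity element is 3 (its row matches the header).
8^1 = 8
8^2 = 8*8 = 3
The first power of 8 equal to the identity is 8^2, so ord(8) = 2.
(Structurally, K here is isomorphic to the cyclic group Z_8.)

2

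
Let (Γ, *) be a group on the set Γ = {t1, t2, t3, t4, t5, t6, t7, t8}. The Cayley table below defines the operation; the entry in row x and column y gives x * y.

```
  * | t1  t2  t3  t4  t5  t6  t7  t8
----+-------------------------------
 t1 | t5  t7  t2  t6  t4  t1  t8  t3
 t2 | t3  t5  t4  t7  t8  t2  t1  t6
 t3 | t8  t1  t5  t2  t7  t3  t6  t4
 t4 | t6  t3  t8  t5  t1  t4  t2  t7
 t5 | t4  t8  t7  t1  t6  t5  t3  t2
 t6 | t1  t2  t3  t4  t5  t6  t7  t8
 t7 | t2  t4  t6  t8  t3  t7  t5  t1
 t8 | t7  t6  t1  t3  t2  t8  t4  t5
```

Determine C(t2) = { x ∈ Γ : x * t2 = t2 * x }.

{t2, t5, t6, t8}

Compare row t2 with column t2 entry by entry.
t8 * t2 = t6 = t2 * t8, so t8 commutes with t2.
t4 * t2 = t3 but t2 * t4 = t7, so t4 does not.
Collecting the elements that commute with t2: C(t2) = {t2, t5, t6, t8}.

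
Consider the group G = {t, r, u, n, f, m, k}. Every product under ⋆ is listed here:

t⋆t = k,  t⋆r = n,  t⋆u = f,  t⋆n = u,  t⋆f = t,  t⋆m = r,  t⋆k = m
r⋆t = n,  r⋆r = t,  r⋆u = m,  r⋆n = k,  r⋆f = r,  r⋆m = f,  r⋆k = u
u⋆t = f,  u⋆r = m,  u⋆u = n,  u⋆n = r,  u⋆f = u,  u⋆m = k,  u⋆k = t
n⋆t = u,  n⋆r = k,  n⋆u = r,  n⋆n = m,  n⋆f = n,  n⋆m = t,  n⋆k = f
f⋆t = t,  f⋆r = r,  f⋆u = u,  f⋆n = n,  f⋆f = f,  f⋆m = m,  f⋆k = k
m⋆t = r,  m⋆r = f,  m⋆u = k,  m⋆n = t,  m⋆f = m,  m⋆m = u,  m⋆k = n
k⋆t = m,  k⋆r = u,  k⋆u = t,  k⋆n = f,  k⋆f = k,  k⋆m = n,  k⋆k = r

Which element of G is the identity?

The identity e satisfies e ⋆ x = x for all x, so its row in the table reproduces the column headers.
Row f reads: t, r, u, n, f, m, k — exactly the header order. So f is the identity.

f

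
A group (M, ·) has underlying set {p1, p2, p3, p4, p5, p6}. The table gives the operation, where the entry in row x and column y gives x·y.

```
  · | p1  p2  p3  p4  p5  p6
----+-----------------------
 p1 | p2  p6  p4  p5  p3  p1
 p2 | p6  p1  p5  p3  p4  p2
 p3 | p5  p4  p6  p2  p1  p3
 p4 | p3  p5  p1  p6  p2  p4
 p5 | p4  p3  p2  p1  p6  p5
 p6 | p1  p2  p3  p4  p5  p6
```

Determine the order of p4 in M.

The identity element is p6 (its row matches the header).
p4^1 = p4
p4^2 = p4·p4 = p6
The first power of p4 equal to the identity is p4^2, so ord(p4) = 2.

2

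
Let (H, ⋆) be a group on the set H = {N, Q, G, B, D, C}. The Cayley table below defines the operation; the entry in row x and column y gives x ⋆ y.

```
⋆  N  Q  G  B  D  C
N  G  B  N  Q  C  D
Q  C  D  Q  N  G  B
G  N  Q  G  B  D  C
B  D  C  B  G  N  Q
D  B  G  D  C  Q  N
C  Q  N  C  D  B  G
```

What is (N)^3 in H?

N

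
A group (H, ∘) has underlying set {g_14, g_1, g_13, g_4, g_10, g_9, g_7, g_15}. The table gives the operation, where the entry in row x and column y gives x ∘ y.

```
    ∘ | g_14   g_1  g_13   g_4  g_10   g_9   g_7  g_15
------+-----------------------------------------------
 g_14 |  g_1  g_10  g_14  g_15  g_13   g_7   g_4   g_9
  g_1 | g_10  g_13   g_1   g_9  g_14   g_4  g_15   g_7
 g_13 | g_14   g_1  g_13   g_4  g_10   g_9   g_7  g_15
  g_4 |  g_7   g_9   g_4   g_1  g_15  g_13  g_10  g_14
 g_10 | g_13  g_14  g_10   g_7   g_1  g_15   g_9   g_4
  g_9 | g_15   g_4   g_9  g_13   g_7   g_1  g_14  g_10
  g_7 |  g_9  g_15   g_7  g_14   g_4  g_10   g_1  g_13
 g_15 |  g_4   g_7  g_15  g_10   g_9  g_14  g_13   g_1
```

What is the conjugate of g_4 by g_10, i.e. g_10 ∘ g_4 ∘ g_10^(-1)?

g_9

The identity is g_13. In row g_10, the entry g_13 sits in column g_14, so g_10^(-1) = g_14.
g_10 ∘ g_4 = g_7
g_7 ∘ g_14 = g_9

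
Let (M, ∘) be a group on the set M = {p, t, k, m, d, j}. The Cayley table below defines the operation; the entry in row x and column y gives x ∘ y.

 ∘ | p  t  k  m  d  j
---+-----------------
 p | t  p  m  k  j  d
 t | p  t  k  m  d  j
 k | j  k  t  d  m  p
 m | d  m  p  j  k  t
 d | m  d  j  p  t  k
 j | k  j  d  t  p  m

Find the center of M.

An element z is central iff its row equals its column in the table.
For p: p ∘ j = d ≠ k = j ∘ p, so p ∉ Z.
Checking each element this way leaves Z(M) = {t}.

{t}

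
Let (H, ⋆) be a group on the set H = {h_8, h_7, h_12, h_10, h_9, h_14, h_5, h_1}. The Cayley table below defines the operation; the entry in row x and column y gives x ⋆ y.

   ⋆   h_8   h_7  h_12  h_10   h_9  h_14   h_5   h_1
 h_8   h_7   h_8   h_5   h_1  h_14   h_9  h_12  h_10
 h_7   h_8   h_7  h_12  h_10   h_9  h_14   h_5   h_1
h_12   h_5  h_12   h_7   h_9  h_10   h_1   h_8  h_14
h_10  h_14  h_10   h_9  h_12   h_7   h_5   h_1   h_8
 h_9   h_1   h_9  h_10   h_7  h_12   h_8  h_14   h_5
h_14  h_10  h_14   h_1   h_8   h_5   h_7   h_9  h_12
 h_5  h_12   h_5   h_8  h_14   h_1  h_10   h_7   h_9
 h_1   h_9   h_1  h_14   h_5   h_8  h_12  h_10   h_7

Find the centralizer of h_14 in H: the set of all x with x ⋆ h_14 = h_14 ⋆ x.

Compare row h_14 with column h_14 entry by entry.
h_12 ⋆ h_14 = h_1 = h_14 ⋆ h_12, so h_12 commutes with h_14.
h_8 ⋆ h_14 = h_9 but h_14 ⋆ h_8 = h_10, so h_8 does not.
Collecting the elements that commute with h_14: C(h_14) = {h_1, h_12, h_14, h_7}.
(Structurally, H here is isomorphic to the dihedral group D_4.)

{h_1, h_12, h_14, h_7}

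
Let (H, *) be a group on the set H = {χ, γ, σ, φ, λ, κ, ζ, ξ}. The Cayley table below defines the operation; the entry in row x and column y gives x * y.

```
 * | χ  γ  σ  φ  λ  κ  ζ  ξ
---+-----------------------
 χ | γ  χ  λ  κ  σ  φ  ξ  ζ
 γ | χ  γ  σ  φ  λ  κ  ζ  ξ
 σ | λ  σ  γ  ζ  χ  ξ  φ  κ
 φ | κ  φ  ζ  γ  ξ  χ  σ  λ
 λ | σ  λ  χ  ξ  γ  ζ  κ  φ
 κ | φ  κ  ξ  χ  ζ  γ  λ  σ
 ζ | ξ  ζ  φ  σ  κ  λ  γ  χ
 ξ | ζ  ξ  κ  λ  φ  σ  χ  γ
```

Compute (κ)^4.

γ

κ^1 = κ
κ^2 = κ * κ = γ
κ^3 = γ * κ = κ
κ^4 = κ * κ = γ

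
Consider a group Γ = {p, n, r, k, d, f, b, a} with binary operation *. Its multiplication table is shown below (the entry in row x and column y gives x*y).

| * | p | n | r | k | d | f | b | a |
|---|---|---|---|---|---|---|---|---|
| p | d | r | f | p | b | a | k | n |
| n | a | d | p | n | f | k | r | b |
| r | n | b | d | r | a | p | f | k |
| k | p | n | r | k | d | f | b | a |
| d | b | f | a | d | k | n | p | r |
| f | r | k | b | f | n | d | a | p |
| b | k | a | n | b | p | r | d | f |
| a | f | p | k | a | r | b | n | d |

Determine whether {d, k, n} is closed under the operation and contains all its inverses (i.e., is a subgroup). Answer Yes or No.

No

d*n = f, which is not in {d, k, n}.
The subset is not closed under *, so it is not a subgroup.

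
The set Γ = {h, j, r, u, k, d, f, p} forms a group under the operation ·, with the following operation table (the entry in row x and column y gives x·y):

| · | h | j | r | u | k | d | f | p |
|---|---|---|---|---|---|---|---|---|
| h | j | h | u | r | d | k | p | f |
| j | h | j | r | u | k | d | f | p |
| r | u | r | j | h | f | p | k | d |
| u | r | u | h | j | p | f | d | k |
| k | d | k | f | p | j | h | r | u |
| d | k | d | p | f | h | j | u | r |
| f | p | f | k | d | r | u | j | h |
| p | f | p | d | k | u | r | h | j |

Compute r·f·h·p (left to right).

r·f = k
k·h = d
d·p = r

r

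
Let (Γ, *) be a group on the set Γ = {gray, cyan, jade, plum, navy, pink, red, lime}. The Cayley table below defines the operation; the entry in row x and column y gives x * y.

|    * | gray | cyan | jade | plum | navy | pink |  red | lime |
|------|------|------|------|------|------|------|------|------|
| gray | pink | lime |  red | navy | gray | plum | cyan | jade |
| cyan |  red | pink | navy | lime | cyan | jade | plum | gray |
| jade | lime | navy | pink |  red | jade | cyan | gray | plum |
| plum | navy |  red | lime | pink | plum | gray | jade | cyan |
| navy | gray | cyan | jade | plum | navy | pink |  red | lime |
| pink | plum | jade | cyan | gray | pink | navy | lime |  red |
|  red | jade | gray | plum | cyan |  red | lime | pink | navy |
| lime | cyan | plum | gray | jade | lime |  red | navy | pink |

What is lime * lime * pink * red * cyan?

lime * lime = pink
pink * pink = navy
navy * red = red
red * cyan = gray

gray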